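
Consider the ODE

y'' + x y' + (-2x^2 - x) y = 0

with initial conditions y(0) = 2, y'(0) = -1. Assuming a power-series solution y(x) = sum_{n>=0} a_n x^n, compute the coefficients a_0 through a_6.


Ansatz: y(x) = sum_{n>=0} a_n x^n, so y'(x) = sum_{n>=1} n a_n x^(n-1) and y''(x) = sum_{n>=2} n(n-1) a_n x^(n-2).
Substitute into P(x) y'' + Q(x) y' + R(x) y = 0 with P(x) = 1, Q(x) = x, R(x) = -2x^2 - x, and match powers of x.
Initial conditions: a_0 = 2, a_1 = -1.
Setting the coefficient of each power of x to zero and solving order by order (substituting the coefficients already found):
  x^0: 2 a_2 = 0  ->  a_2 = 0
  x^1: 6 a_3 + a_1 - a_0 = 0  ->  6 a_3 = -a_1 + a_0 = 3  ->  a_3 = 1/2
  x^2: 12 a_4 + 2 a_2 - a_1 - 2 a_0 = 0  ->  12 a_4 = -2 a_2 + a_1 + 2 a_0 = 3  ->  a_4 = 1/4
  x^3: 20 a_5 + 3 a_3 - a_2 - 2 a_1 = 0  ->  20 a_5 = -3 a_3 + a_2 + 2 a_1 = -7/2  ->  a_5 = -7/40
  x^4: 30 a_6 + 4 a_4 - a_3 - 2 a_2 = 0  ->  30 a_6 = -4 a_4 + a_3 + 2 a_2 = -1/2  ->  a_6 = -1/60
Truncated series: y(x) = 2 - x + (1/2) x^3 + (1/4) x^4 - (7/40) x^5 - (1/60) x^6 + O(x^7).

a_0 = 2; a_1 = -1; a_2 = 0; a_3 = 1/2; a_4 = 1/4; a_5 = -7/40; a_6 = -1/60


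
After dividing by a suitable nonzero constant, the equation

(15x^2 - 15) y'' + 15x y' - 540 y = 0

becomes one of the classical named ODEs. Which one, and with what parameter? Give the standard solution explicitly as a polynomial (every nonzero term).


All three coefficients share the factor -15; dividing through by -15 gives  (1 - x^2) y'' - x y' + 36 y = 0.
This matches the Chebyshev equation (1 - x^2) y'' - x y' + n^2 y = 0 (note the -x y' term, not -2x y') with n^2 = 36, so n = 6; the polynomial solution is T_6(x).
With y = sum_k a_k x^k, matching x^k gives (k+2)(k+1) a_{k+2} = (k^2 - n^2) a_k = (k - 6)(k + 6) a_k. The right side vanishes at k = 6, so the series with the parity of 6 terminates at degree 6.
Standard normalization: leading coefficient of T_n is 2^(n-1), so a_6 = 2^5 = 32. Work downward with a_k = (k+1)(k+2) a_{k+2} / ((k - 6)(k + 6)):
  a_4 = (5)(6)(32) / ((4 - 6)(4 + 6)) = 960/(-20) = -48
  a_2 = (3)(4)(-48) / ((2 - 6)(2 + 6)) = -576/(-32) = 18
  a_0 = (1)(2)(18) / ((0 - 6)(0 + 6)) = 36/(-36) = -1
Hence T_6(x) = 32 x^6 - 48 x^4 + 18 x^2 - 1.

T_6(x); series = 32 x^6 - 48 x^4 + 18 x^2 - 1


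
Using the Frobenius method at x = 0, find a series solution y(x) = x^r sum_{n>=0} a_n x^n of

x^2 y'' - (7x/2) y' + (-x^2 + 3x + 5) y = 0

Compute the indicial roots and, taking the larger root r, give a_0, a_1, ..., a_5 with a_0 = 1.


Write in Frobenius form y'' + (p(x)/x) y' + (q(x)/x^2) y = 0:
  p(x) = -7/2,  q(x) = -x^2 + 3x + 5.
Indicial equation: r(r-1) + (-7/2) r + (5) = 0 -> roots r_1 = 5/2, r_2 = 2.
Take r = r_1 = 5/2. Let y(x) = x^r sum_{n>=0} a_n x^n with a_0 = 1.
Substitute y = x^r sum a_n x^n and match x^{r+n}. The recurrence is
  D(n) a_n + 3 a_{n-1} - 1 a_{n-2} = 0,  where D(n) = (r+n)(r+n-1) + (-7/2)(r+n) + (5).
  a_n = [-3 a_{n-1} + 1 a_{n-2}] / D(n).
Since the indicial polynomial factors as (r - r_1)(r - r_2), D(n) = (r_1 + n - r_1)(r_1 + n - r_2) = n(n + 1/2).
Evaluating step by step (a_0 = 1):
  n = 1: D(1) = 1(1 + 1/2) = 3/2; numerator = -3(1) = -3; a_1 = (-3)/(3/2) = -2
  n = 2: D(2) = 2(2 + 1/2) = 5; numerator = -3(-2) + 1(1) = 7; a_2 = (7)/(5) = 7/5
  n = 3: D(3) = 3(3 + 1/2) = 21/2; numerator = -3(7/5) + 1(-2) = -31/5; a_3 = (-31/5)/(21/2) = -62/105
  n = 4: D(4) = 4(4 + 1/2) = 18; numerator = -3(-62/105) + 1(7/5) = 111/35; a_4 = (111/35)/(18) = 37/210
  n = 5: D(5) = 5(5 + 1/2) = 55/2; numerator = -3(37/210) + 1(-62/105) = -47/42; a_5 = (-47/42)/(55/2) = -47/1155

r = 5/2; a_0 = 1; a_1 = -2; a_2 = 7/5; a_3 = -62/105; a_4 = 37/210; a_5 = -47/1155


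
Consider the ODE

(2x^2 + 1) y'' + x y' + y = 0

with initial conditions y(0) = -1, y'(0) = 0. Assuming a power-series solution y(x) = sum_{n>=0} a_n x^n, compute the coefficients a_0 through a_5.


Ansatz: y(x) = sum_{n>=0} a_n x^n, so y'(x) = sum_{n>=1} n a_n x^(n-1) and y''(x) = sum_{n>=2} n(n-1) a_n x^(n-2).
Substitute into P(x) y'' + Q(x) y' + R(x) y = 0 with P(x) = 2x^2 + 1, Q(x) = x, R(x) = 1, and match powers of x.
Initial conditions: a_0 = -1, a_1 = 0.
Setting the coefficient of each power of x to zero and solving order by order (substituting the coefficients already found):
  x^0: 2 a_2 + a_0 = 0  ->  2 a_2 = -a_0 = 1  ->  a_2 = 1/2
  x^1: 6 a_3 + 2 a_1 = 0  ->  6 a_3 = -2 a_1 = 0  ->  a_3 = 0
  x^2: 12 a_4 + 7 a_2 = 0  ->  12 a_4 = -7 a_2 = -7/2  ->  a_4 = -7/24
  x^3: 20 a_5 + 16 a_3 = 0  ->  20 a_5 = -16 a_3 = 0  ->  a_5 = 0
Truncated series: y(x) = -1 + (1/2) x^2 - (7/24) x^4 + O(x^6).

a_0 = -1; a_1 = 0; a_2 = 1/2; a_3 = 0; a_4 = -7/24; a_5 = 0


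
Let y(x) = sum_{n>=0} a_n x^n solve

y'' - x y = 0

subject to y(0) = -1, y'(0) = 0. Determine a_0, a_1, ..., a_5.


Ansatz: y(x) = sum_{n>=0} a_n x^n, so y'(x) = sum_{n>=1} n a_n x^(n-1) and y''(x) = sum_{n>=2} n(n-1) a_n x^(n-2).
Substitute into P(x) y'' + Q(x) y' + R(x) y = 0 with P(x) = 1, Q(x) = 0, R(x) = -x, and match powers of x.
Initial conditions: a_0 = -1, a_1 = 0.
Setting the coefficient of each power of x to zero and solving order by order (substituting the coefficients already found):
  x^0: 2 a_2 = 0  ->  a_2 = 0
  x^1: 6 a_3 - a_0 = 0  ->  6 a_3 = a_0 = -1  ->  a_3 = -1/6
  x^2: 12 a_4 - a_1 = 0  ->  12 a_4 = a_1 = 0  ->  a_4 = 0
  x^3: 20 a_5 - a_2 = 0  ->  20 a_5 = a_2 = 0  ->  a_5 = 0
Truncated series: y(x) = -1 - (1/6) x^3 + O(x^6).

a_0 = -1; a_1 = 0; a_2 = 0; a_3 = -1/6; a_4 = 0; a_5 = 0


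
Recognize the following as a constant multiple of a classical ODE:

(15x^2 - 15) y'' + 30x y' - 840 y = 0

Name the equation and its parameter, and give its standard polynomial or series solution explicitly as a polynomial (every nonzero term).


All three coefficients share the factor -15; dividing through by -15 gives  (1 - x^2) y'' - 2x y' + 56 y = 0.
This matches the Legendre equation (1 - x^2) y'' - 2x y' + n(n+1) y = 0 (note the -2x y' term) with n(n+1) = 56, so n = 7; the polynomial solution is P_7(x).
With y = sum_k a_k x^k, matching x^k gives (k+2)(k+1) a_{k+2} = [k(k+1) - n(n+1)] a_k = (k - 7)(k + 8) a_k. The right side vanishes at k = 7, so the series with the parity of 7 terminates at degree 7.
Standard normalization (P_n(1) = 1): leading coefficient (2n)!/(2^n (n!)^2) = 87178291200/(128*25401600) = 429/16, so a_7 = 429/16. Work downward with a_k = (k+1)(k+2) a_{k+2} / ((k - 7)(k + 8)):
  a_5 = (6)(7)(429/16) / ((5 - 7)(5 + 8)) = (9009/8)/(-26) = -693/16
  a_3 = (4)(5)(-693/16) / ((3 - 7)(3 + 8)) = (-3465/4)/(-44) = 315/16
  a_1 = (2)(3)(315/16) / ((1 - 7)(1 + 8)) = (945/8)/(-54) = -35/16
Hence P_7(x) = 429 x^7/16 - 693 x^5/16 + 315 x^3/16 - 35 x/16.

P_7(x); series = 429 x^7/16 - 693 x^5/16 + 315 x^3/16 - 35 x/16


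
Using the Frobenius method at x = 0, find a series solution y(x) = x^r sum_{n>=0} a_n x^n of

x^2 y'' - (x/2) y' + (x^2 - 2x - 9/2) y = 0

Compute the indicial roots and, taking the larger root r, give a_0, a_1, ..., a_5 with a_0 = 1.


Write in Frobenius form y'' + (p(x)/x) y' + (q(x)/x^2) y = 0:
  p(x) = -1/2,  q(x) = x^2 - 2x - 9/2.
Indicial equation: r(r-1) + (-1/2) r + (-9/2) = 0 -> roots r_1 = 3, r_2 = -3/2.
Take r = r_1 = 3. Let y(x) = x^r sum_{n>=0} a_n x^n with a_0 = 1.
Substitute y = x^r sum a_n x^n and match x^{r+n}. The recurrence is
  D(n) a_n - 2 a_{n-1} + 1 a_{n-2} = 0,  where D(n) = (r+n)(r+n-1) + (-1/2)(r+n) + (-9/2).
  a_n = [2 a_{n-1} - 1 a_{n-2}] / D(n).
Since the indicial polynomial factors as (r - r_1)(r - r_2), D(n) = (r_1 + n - r_1)(r_1 + n - r_2) = n(n + 9/2).
Evaluating step by step (a_0 = 1):
  n = 1: D(1) = 1(1 + 9/2) = 11/2; numerator = 2(1) = 2; a_1 = (2)/(11/2) = 4/11
  n = 2: D(2) = 2(2 + 9/2) = 13; numerator = 2(4/11) - 1(1) = -3/11; a_2 = (-3/11)/(13) = -3/143
  n = 3: D(3) = 3(3 + 9/2) = 45/2; numerator = 2(-3/143) - 1(4/11) = -58/143; a_3 = (-58/143)/(45/2) = -116/6435
  n = 4: D(4) = 4(4 + 9/2) = 34; numerator = 2(-116/6435) - 1(-3/143) = -97/6435; a_4 = (-97/6435)/(34) = -97/218790
  n = 5: D(5) = 5(5 + 9/2) = 95/2; numerator = 2(-97/218790) - 1(-116/6435) = 125/7293; a_5 = (125/7293)/(95/2) = 50/138567

r = 3; a_0 = 1; a_1 = 4/11; a_2 = -3/143; a_3 = -116/6435; a_4 = -97/218790; a_5 = 50/138567


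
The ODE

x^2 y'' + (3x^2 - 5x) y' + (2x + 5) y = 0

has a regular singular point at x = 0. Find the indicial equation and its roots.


Divide by x^2 to reach normal form y'' + P_1(x) y' + P_2(x) y = 0 with P_1(x) = 3 - 5/x and P_2(x) = 2/x + 5/x^2.
x = 0 is a singular point because the y'-coefficient 3 - 5/x has a pole at x = 0 and the y-coefficient 2/x + 5/x^2 has a pole at x = 0.
It is a regular singular point because x P_1(x) = p(x) = 3x - 5 and x^2 P_2(x) = q(x) = 2x + 5 are polynomials, hence analytic at x = 0.
p(0) = -5,  q(0) = 5.
Indicial equation: r(r-1) + p(0) r + q(0) = 0, i.e. r^2 + (p(0) - 1) r + q(0) = 0, i.e. r^2 - 6 r + 5 = 0.
Discriminant: (-6)^2 - 4(5) = 16, so r = (6 ± 4)/2.
Solving: r_1 = 5, r_2 = 1.

indicial: r^2 - 6 r + 5 = 0; roots r_1 = 5, r_2 = 1


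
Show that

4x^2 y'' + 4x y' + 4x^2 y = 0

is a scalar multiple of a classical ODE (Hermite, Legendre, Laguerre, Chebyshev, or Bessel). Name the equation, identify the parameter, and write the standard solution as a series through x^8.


All three coefficients share the factor 4; dividing through by 4 gives  x^2 y'' + x y' + x^2 y = 0.
This matches the Bessel equation x^2 y'' + x y' + (x^2 - nu^2) y = 0 with nu^2 = 0, so nu = 0; the solution bounded at x = 0 is J_0(x).
Frobenius at x = 0: indicial roots ±nu; for r = nu the recurrence k(k + 2nu) c_k = -c_{k-2} gives the standard series J_nu(x) = sum_{k>=0} (-1)^k / (k! (k+nu)!) (x/2)^(2k+nu). Evaluate the first 5 terms:
  k = 0: (-1)^0 / (0! * 0! * 2^0) x^0 = 1/(1*1*1) x^0 = (1) x^0
  k = 1: (-1)^1 / (1! * 1! * 2^2) x^2 = -1/(1*1*4) x^2 = (-1/4) x^2
  k = 2: (-1)^2 / (2! * 2! * 2^4) x^4 = 1/(2*2*16) x^4 = (1/64) x^4
  k = 3: (-1)^3 / (3! * 3! * 2^6) x^6 = -1/(6*6*64) x^6 = (-1/2304) x^6
  k = 4: (-1)^4 / (4! * 4! * 2^8) x^8 = 1/(24*24*256) x^8 = (1/147456) x^8
Hence J_0(x) = x^8/147456 - x^6/2304 + x^4/64 - x^2/4 + 1 + ....

J_0(x); series = x^8/147456 - x^6/2304 + x^4/64 - x^2/4 + 1


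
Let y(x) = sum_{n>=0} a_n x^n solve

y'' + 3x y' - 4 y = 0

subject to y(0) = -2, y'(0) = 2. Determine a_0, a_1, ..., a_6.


Ansatz: y(x) = sum_{n>=0} a_n x^n, so y'(x) = sum_{n>=1} n a_n x^(n-1) and y''(x) = sum_{n>=2} n(n-1) a_n x^(n-2).
Substitute into P(x) y'' + Q(x) y' + R(x) y = 0 with P(x) = 1, Q(x) = 3x, R(x) = -4, and match powers of x.
Initial conditions: a_0 = -2, a_1 = 2.
Setting the coefficient of each power of x to zero and solving order by order (substituting the coefficients already found):
  x^0: 2 a_2 - 4 a_0 = 0  ->  2 a_2 = 4 a_0 = -8  ->  a_2 = -4
  x^1: 6 a_3 - a_1 = 0  ->  6 a_3 = a_1 = 2  ->  a_3 = 1/3
  x^2: 12 a_4 + 2 a_2 = 0  ->  12 a_4 = -2 a_2 = 8  ->  a_4 = 2/3
  x^3: 20 a_5 + 5 a_3 = 0  ->  20 a_5 = -5 a_3 = -5/3  ->  a_5 = -1/12
  x^4: 30 a_6 + 8 a_4 = 0  ->  30 a_6 = -8 a_4 = -16/3  ->  a_6 = -8/45
Truncated series: y(x) = -2 + 2 x - 4 x^2 + (1/3) x^3 + (2/3) x^4 - (1/12) x^5 - (8/45) x^6 + O(x^7).

a_0 = -2; a_1 = 2; a_2 = -4; a_3 = 1/3; a_4 = 2/3; a_5 = -1/12; a_6 = -8/45


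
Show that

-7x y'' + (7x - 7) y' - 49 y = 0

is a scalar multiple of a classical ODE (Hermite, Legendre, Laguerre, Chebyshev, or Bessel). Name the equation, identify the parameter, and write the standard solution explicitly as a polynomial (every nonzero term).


All three coefficients share the factor -7; dividing through by -7 gives  x y'' + (1 - x) y' + 7 y = 0.
This matches the Laguerre equation x y'' + (1 - x) y' + n y = 0 with n = 7; the polynomial solution is L_7(x).
With y = sum_k a_k x^k, matching x^k gives (k+1)k a_{k+1} + (k+1) a_{k+1} - k a_k + n a_k = 0, i.e. (k+1)^2 a_{k+1} = (k - n) a_k = (k - 7) a_k. The right side vanishes at k = 7, so the series terminates at degree 7.
Standard normalization L_n(0) = 1 gives a_0 = 1. Work upward with a_{k+1} = (k - 7) a_k / (k+1)^2:
  a_1 = (0 - 7)(1) / 1^2 = -7/1 = -7
  a_2 = (1 - 7)(-7) / 2^2 = 42/4 = 21/2
  a_3 = (2 - 7)(21/2) / 3^2 = (-105/2)/9 = -35/6
  a_4 = (3 - 7)(-35/6) / 4^2 = (70/3)/16 = 35/24
  a_5 = (4 - 7)(35/24) / 5^2 = (-35/8)/25 = -7/40
  a_6 = (5 - 7)(-7/40) / 6^2 = (7/20)/36 = 7/720
  a_7 = (6 - 7)(7/720) / 7^2 = (-7/720)/49 = -1/5040
Hence L_7(x) = -x^7/5040 + 7 x^6/720 - 7 x^5/40 + 35 x^4/24 - 35 x^3/6 + 21 x^2/2 - 7 x + 1.

L_7(x); series = -x^7/5040 + 7 x^6/720 - 7 x^5/40 + 35 x^4/24 - 35 x^3/6 + 21 x^2/2 - 7 x + 1


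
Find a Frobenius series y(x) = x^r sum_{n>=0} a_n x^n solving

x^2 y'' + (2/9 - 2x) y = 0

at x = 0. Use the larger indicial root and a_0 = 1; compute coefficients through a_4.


Write in Frobenius form y'' + (p(x)/x) y' + (q(x)/x^2) y = 0:
  p(x) = 0,  q(x) = 2/9 - 2x.
Indicial equation: r(r-1) + (0) r + (2/9) = 0 -> roots r_1 = 2/3, r_2 = 1/3.
Take r = r_1 = 2/3. Let y(x) = x^r sum_{n>=0} a_n x^n with a_0 = 1.
Substitute y = x^r sum a_n x^n and match x^{r+n}. The recurrence is
  D(n) a_n - 2 a_{n-1} = 0,  where D(n) = (r+n)(r+n-1) + (0)(r+n) + (2/9).
  a_n = 2 / D(n) * a_{n-1}.
Since the indicial polynomial factors as (r - r_1)(r - r_2), D(n) = (r_1 + n - r_1)(r_1 + n - r_2) = n(n + 1/3).
Evaluating step by step (a_0 = 1):
  n = 1: D(1) = 1(1 + 1/3) = 4/3; numerator = 2(1) = 2; a_1 = (2)/(4/3) = 3/2
  n = 2: D(2) = 2(2 + 1/3) = 14/3; numerator = 2(3/2) = 3; a_2 = (3)/(14/3) = 9/14
  n = 3: D(3) = 3(3 + 1/3) = 10; numerator = 2(9/14) = 9/7; a_3 = (9/7)/(10) = 9/70
  n = 4: D(4) = 4(4 + 1/3) = 52/3; numerator = 2(9/70) = 9/35; a_4 = (9/35)/(52/3) = 27/1820

r = 2/3; a_0 = 1; a_1 = 3/2; a_2 = 9/14; a_3 = 9/70; a_4 = 27/1820


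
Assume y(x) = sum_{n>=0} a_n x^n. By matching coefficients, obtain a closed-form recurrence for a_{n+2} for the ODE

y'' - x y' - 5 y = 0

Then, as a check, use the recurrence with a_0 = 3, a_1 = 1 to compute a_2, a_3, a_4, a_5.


Substitute y = sum_n a_n x^n.
y''(x) has coefficient (n+2)(n+1) a_{n+2} at x^n;
-x y'(x) has coefficient -n a_n at x^n (shift);
-5 y(x) has coefficient -5 a_n at x^n.
Matching x^n: (n+2)(n+1) a_{n+2} + (-n - 5) a_n = 0.
Thus a_{n+2} = (n + 5) / ((n+1)(n+2)) * a_n.

Check with a_0 = 3, a_1 = 1 (apply the recurrence for n = 0, 1, 2, 3): a_0 = 3, a_1 = 1, a_2 = 15/2, a_3 = 1, a_4 = 35/8, a_5 = 2/5.

a_(n+2) = (n + 5) / ((n+1)(n+2)) * a_n; check: a_0 = 3, a_1 = 1, a_2 = 15/2, a_3 = 1, a_4 = 35/8, a_5 = 2/5


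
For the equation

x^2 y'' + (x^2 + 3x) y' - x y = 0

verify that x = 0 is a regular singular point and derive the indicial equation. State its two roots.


Divide by x^2 to reach normal form y'' + P_1(x) y' + P_2(x) y = 0 with P_1(x) = 1 + 3/x and P_2(x) = -1/x.
x = 0 is a singular point because the y'-coefficient 1 + 3/x has a pole at x = 0 and the y-coefficient -1/x has a pole at x = 0.
It is a regular singular point because x P_1(x) = p(x) = x + 3 and x^2 P_2(x) = q(x) = -x are polynomials, hence analytic at x = 0.
p(0) = 3,  q(0) = 0.
Indicial equation: r(r-1) + p(0) r + q(0) = 0, i.e. r^2 + (p(0) - 1) r + q(0) = 0, i.e. r^2 + 2 r = 0.
Discriminant: (2)^2 - 4(0) = 4, so r = (-2 ± 2)/2.
Solving: r_1 = 0, r_2 = -2.

indicial: r^2 + 2 r = 0; roots r_1 = 0, r_2 = -2


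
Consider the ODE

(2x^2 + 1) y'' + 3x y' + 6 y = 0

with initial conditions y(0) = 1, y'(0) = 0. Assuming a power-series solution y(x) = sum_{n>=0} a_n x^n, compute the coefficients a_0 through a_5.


Ansatz: y(x) = sum_{n>=0} a_n x^n, so y'(x) = sum_{n>=1} n a_n x^(n-1) and y''(x) = sum_{n>=2} n(n-1) a_n x^(n-2).
Substitute into P(x) y'' + Q(x) y' + R(x) y = 0 with P(x) = 2x^2 + 1, Q(x) = 3x, R(x) = 6, and match powers of x.
Initial conditions: a_0 = 1, a_1 = 0.
Setting the coefficient of each power of x to zero and solving order by order (substituting the coefficients already found):
  x^0: 2 a_2 + 6 a_0 = 0  ->  2 a_2 = -6 a_0 = -6  ->  a_2 = -3
  x^1: 6 a_3 + 9 a_1 = 0  ->  6 a_3 = -9 a_1 = 0  ->  a_3 = 0
  x^2: 12 a_4 + 16 a_2 = 0  ->  12 a_4 = -16 a_2 = 48  ->  a_4 = 4
  x^3: 20 a_5 + 27 a_3 = 0  ->  20 a_5 = -27 a_3 = 0  ->  a_5 = 0
Truncated series: y(x) = 1 - 3 x^2 + 4 x^4 + O(x^6).

a_0 = 1; a_1 = 0; a_2 = -3; a_3 = 0; a_4 = 4; a_5 = 0


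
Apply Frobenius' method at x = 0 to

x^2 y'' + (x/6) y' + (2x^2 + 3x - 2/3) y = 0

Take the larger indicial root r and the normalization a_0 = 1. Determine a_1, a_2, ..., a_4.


Write in Frobenius form y'' + (p(x)/x) y' + (q(x)/x^2) y = 0:
  p(x) = 1/6,  q(x) = 2x^2 + 3x - 2/3.
Indicial equation: r(r-1) + (1/6) r + (-2/3) = 0 -> roots r_1 = 4/3, r_2 = -1/2.
Take r = r_1 = 4/3. Let y(x) = x^r sum_{n>=0} a_n x^n with a_0 = 1.
Substitute y = x^r sum a_n x^n and match x^{r+n}. The recurrence is
  D(n) a_n + 3 a_{n-1} + 2 a_{n-2} = 0,  where D(n) = (r+n)(r+n-1) + (1/6)(r+n) + (-2/3).
  a_n = [-3 a_{n-1} - 2 a_{n-2}] / D(n).
Since the indicial polynomial factors as (r - r_1)(r - r_2), D(n) = (r_1 + n - r_1)(r_1 + n - r_2) = n(n + 11/6).
Evaluating step by step (a_0 = 1):
  n = 1: D(1) = 1(1 + 11/6) = 17/6; numerator = -3(1) = -3; a_1 = (-3)/(17/6) = -18/17
  n = 2: D(2) = 2(2 + 11/6) = 23/3; numerator = -3(-18/17) - 2(1) = 20/17; a_2 = (20/17)/(23/3) = 60/391
  n = 3: D(3) = 3(3 + 11/6) = 29/2; numerator = -3(60/391) - 2(-18/17) = 648/391; a_3 = (648/391)/(29/2) = 1296/11339
  n = 4: D(4) = 4(4 + 11/6) = 70/3; numerator = -3(1296/11339) - 2(60/391) = -7368/11339; a_4 = (-7368/11339)/(70/3) = -11052/396865

r = 4/3; a_0 = 1; a_1 = -18/17; a_2 = 60/391; a_3 = 1296/11339; a_4 = -11052/396865


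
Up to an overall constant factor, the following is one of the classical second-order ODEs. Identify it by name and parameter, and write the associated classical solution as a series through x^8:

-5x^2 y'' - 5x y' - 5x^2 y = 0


All three coefficients share the factor -5; dividing through by -5 gives  x^2 y'' + x y' + x^2 y = 0.
This matches the Bessel equation x^2 y'' + x y' + (x^2 - nu^2) y = 0 with nu^2 = 0, so nu = 0; the solution bounded at x = 0 is J_0(x).
Frobenius at x = 0: indicial roots ±nu; for r = nu the recurrence k(k + 2nu) c_k = -c_{k-2} gives the standard series J_nu(x) = sum_{k>=0} (-1)^k / (k! (k+nu)!) (x/2)^(2k+nu). Evaluate the first 5 terms:
  k = 0: (-1)^0 / (0! * 0! * 2^0) x^0 = 1/(1*1*1) x^0 = (1) x^0
  k = 1: (-1)^1 / (1! * 1! * 2^2) x^2 = -1/(1*1*4) x^2 = (-1/4) x^2
  k = 2: (-1)^2 / (2! * 2! * 2^4) x^4 = 1/(2*2*16) x^4 = (1/64) x^4
  k = 3: (-1)^3 / (3! * 3! * 2^6) x^6 = -1/(6*6*64) x^6 = (-1/2304) x^6
  k = 4: (-1)^4 / (4! * 4! * 2^8) x^8 = 1/(24*24*256) x^8 = (1/147456) x^8
Hence J_0(x) = x^8/147456 - x^6/2304 + x^4/64 - x^2/4 + 1 + ....

J_0(x); series = x^8/147456 - x^6/2304 + x^4/64 - x^2/4 + 1


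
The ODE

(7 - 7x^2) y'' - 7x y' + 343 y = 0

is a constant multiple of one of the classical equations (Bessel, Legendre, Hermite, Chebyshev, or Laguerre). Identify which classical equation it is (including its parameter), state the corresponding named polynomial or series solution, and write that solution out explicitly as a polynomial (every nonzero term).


All three coefficients share the factor 7; dividing through by 7 gives  (1 - x^2) y'' - x y' + 49 y = 0.
This matches the Chebyshev equation (1 - x^2) y'' - x y' + n^2 y = 0 (note the -x y' term, not -2x y') with n^2 = 49, so n = 7; the polynomial solution is T_7(x).
With y = sum_k a_k x^k, matching x^k gives (k+2)(k+1) a_{k+2} = (k^2 - n^2) a_k = (k - 7)(k + 7) a_k. The right side vanishes at k = 7, so the series with the parity of 7 terminates at degree 7.
Standard normalization: leading coefficient of T_n is 2^(n-1), so a_7 = 2^6 = 64. Work downward with a_k = (k+1)(k+2) a_{k+2} / ((k - 7)(k + 7)):
  a_5 = (6)(7)(64) / ((5 - 7)(5 + 7)) = 2688/(-24) = -112
  a_3 = (4)(5)(-112) / ((3 - 7)(3 + 7)) = -2240/(-40) = 56
  a_1 = (2)(3)(56) / ((1 - 7)(1 + 7)) = 336/(-48) = -7
Hence T_7(x) = 64 x^7 - 112 x^5 + 56 x^3 - 7 x.

T_7(x); series = 64 x^7 - 112 x^5 + 56 x^3 - 7 x


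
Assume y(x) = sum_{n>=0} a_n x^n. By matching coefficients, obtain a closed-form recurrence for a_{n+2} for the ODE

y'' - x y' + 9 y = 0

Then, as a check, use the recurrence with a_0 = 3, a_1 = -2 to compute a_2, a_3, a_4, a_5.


Substitute y = sum_n a_n x^n.
y''(x) has coefficient (n+2)(n+1) a_{n+2} at x^n;
-x y'(x) has coefficient -n a_n at x^n (shift);
9 y(x) has coefficient 9 a_n at x^n.
Matching x^n: (n+2)(n+1) a_{n+2} + (-n + 9) a_n = 0.
Thus a_{n+2} = (n - 9) / ((n+1)(n+2)) * a_n.

Check with a_0 = 3, a_1 = -2 (apply the recurrence for n = 0, 1, 2, 3): a_0 = 3, a_1 = -2, a_2 = -27/2, a_3 = 8/3, a_4 = 63/8, a_5 = -4/5.

a_(n+2) = (n - 9) / ((n+1)(n+2)) * a_n; check: a_0 = 3, a_1 = -2, a_2 = -27/2, a_3 = 8/3, a_4 = 63/8, a_5 = -4/5


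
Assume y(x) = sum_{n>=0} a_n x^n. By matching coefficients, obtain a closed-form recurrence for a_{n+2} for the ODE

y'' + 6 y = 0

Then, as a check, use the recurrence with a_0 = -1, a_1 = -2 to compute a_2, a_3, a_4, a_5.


Substitute y = sum_n a_n x^n into y'' + (const) y = 0.
y''(x) = sum_{n>=0} (n+2)(n+1) a_{n+2} x^n.
The ODE becomes sum_n [(n+2)(n+1) a_{n+2} + 6 a_n] x^n = 0.
Setting each coefficient to zero gives the recurrence:
  (n+2)(n+1) a_{n+2} + 6 a_n = 0,
  a_{n+2} = -6 / ((n+1)(n+2)) a_n.

Check with a_0 = -1, a_1 = -2 (apply the recurrence for n = 0, 1, 2, 3): a_0 = -1, a_1 = -2, a_2 = 3, a_3 = 2, a_4 = -3/2, a_5 = -3/5.

a_{n+2} = -6/((n+1)(n+2)) * a_n; check: a_0 = -1, a_1 = -2, a_2 = 3, a_3 = 2, a_4 = -3/2, a_5 = -3/5


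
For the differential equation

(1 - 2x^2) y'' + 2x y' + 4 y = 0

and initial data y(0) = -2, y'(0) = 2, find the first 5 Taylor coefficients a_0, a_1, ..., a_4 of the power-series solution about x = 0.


Ansatz: y(x) = sum_{n>=0} a_n x^n, so y'(x) = sum_{n>=1} n a_n x^(n-1) and y''(x) = sum_{n>=2} n(n-1) a_n x^(n-2).
Substitute into P(x) y'' + Q(x) y' + R(x) y = 0 with P(x) = 1 - 2x^2, Q(x) = 2x, R(x) = 4, and match powers of x.
Initial conditions: a_0 = -2, a_1 = 2.
Setting the coefficient of each power of x to zero and solving order by order (substituting the coefficients already found):
  x^0: 2 a_2 + 4 a_0 = 0  ->  2 a_2 = -4 a_0 = 8  ->  a_2 = 4
  x^1: 6 a_3 + 6 a_1 = 0  ->  6 a_3 = -6 a_1 = -12  ->  a_3 = -2
  x^2: 12 a_4 + 4 a_2 = 0  ->  12 a_4 = -4 a_2 = -16  ->  a_4 = -4/3
Truncated series: y(x) = -2 + 2 x + 4 x^2 - 2 x^3 - (4/3) x^4 + O(x^5).

a_0 = -2; a_1 = 2; a_2 = 4; a_3 = -2; a_4 = -4/3


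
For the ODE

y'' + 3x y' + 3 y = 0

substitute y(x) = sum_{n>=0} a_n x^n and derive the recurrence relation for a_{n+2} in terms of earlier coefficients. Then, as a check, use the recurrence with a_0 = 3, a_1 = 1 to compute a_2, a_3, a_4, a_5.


Substitute y = sum_n a_n x^n.
y''(x) has coefficient (n+2)(n+1) a_{n+2} at x^n;
3 x y'(x) has coefficient 3 n a_n at x^n (shift);
3 y(x) has coefficient 3 a_n at x^n.
Matching x^n: (n+2)(n+1) a_{n+2} + (3n + 3) a_n = 0.
Thus a_{n+2} = (-3n - 3) / ((n+1)(n+2)) * a_n.

Check with a_0 = 3, a_1 = 1 (apply the recurrence for n = 0, 1, 2, 3): a_0 = 3, a_1 = 1, a_2 = -9/2, a_3 = -1, a_4 = 27/8, a_5 = 3/5.

a_(n+2) = (-3n - 3) / ((n+1)(n+2)) * a_n; check: a_0 = 3, a_1 = 1, a_2 = -9/2, a_3 = -1, a_4 = 27/8, a_5 = 3/5


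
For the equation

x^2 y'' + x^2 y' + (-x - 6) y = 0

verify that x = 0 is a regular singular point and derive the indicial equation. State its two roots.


Divide by x^2 to reach normal form y'' + P_1(x) y' + P_2(x) y = 0 with P_1(x) = 1 and P_2(x) = -1/x - 6/x^2.
x = 0 is a singular point because the y-coefficient -1/x - 6/x^2 has a pole at x = 0.
It is a regular singular point because x P_1(x) = p(x) = x and x^2 P_2(x) = q(x) = -x - 6 are polynomials, hence analytic at x = 0.
p(0) = 0,  q(0) = -6.
Indicial equation: r(r-1) + p(0) r + q(0) = 0, i.e. r^2 + (p(0) - 1) r + q(0) = 0, i.e. r^2 - 1 r - 6 = 0.
Discriminant: (-1)^2 - 4(-6) = 25, so r = (1 ± 5)/2.
Solving: r_1 = 3, r_2 = -2.

indicial: r^2 - 1 r - 6 = 0; roots r_1 = 3, r_2 = -2


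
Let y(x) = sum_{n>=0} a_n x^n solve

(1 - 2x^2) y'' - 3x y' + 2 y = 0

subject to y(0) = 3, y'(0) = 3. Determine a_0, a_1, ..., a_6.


Ansatz: y(x) = sum_{n>=0} a_n x^n, so y'(x) = sum_{n>=1} n a_n x^(n-1) and y''(x) = sum_{n>=2} n(n-1) a_n x^(n-2).
Substitute into P(x) y'' + Q(x) y' + R(x) y = 0 with P(x) = 1 - 2x^2, Q(x) = -3x, R(x) = 2, and match powers of x.
Initial conditions: a_0 = 3, a_1 = 3.
Setting the coefficient of each power of x to zero and solving order by order (substituting the coefficients already found):
  x^0: 2 a_2 + 2 a_0 = 0  ->  2 a_2 = -2 a_0 = -6  ->  a_2 = -3
  x^1: 6 a_3 - a_1 = 0  ->  6 a_3 = a_1 = 3  ->  a_3 = 1/2
  x^2: 12 a_4 - 8 a_2 = 0  ->  12 a_4 = 8 a_2 = -24  ->  a_4 = -2
  x^3: 20 a_5 - 19 a_3 = 0  ->  20 a_5 = 19 a_3 = 19/2  ->  a_5 = 19/40
  x^4: 30 a_6 - 34 a_4 = 0  ->  30 a_6 = 34 a_4 = -68  ->  a_6 = -34/15
Truncated series: y(x) = 3 + 3 x - 3 x^2 + (1/2) x^3 - 2 x^4 + (19/40) x^5 - (34/15) x^6 + O(x^7).

a_0 = 3; a_1 = 3; a_2 = -3; a_3 = 1/2; a_4 = -2; a_5 = 19/40; a_6 = -34/15


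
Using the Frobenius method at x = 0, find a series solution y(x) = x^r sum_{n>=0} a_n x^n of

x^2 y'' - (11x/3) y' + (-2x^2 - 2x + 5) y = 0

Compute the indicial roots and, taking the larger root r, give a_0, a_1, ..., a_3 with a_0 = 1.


Write in Frobenius form y'' + (p(x)/x) y' + (q(x)/x^2) y = 0:
  p(x) = -11/3,  q(x) = -2x^2 - 2x + 5.
Indicial equation: r(r-1) + (-11/3) r + (5) = 0 -> roots r_1 = 3, r_2 = 5/3.
Take r = r_1 = 3. Let y(x) = x^r sum_{n>=0} a_n x^n with a_0 = 1.
Substitute y = x^r sum a_n x^n and match x^{r+n}. The recurrence is
  D(n) a_n - 2 a_{n-1} - 2 a_{n-2} = 0,  where D(n) = (r+n)(r+n-1) + (-11/3)(r+n) + (5).
  a_n = [2 a_{n-1} + 2 a_{n-2}] / D(n).
Since the indicial polynomial factors as (r - r_1)(r - r_2), D(n) = (r_1 + n - r_1)(r_1 + n - r_2) = n(n + 4/3).
Evaluating step by step (a_0 = 1):
  n = 1: D(1) = 1(1 + 4/3) = 7/3; numerator = 2(1) = 2; a_1 = (2)/(7/3) = 6/7
  n = 2: D(2) = 2(2 + 4/3) = 20/3; numerator = 2(6/7) + 2(1) = 26/7; a_2 = (26/7)/(20/3) = 39/70
  n = 3: D(3) = 3(3 + 4/3) = 13; numerator = 2(39/70) + 2(6/7) = 99/35; a_3 = (99/35)/(13) = 99/455

r = 3; a_0 = 1; a_1 = 6/7; a_2 = 39/70; a_3 = 99/455


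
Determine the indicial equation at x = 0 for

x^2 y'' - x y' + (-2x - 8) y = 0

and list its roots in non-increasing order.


Divide by x^2 to reach normal form y'' + P_1(x) y' + P_2(x) y = 0 with P_1(x) = -1/x and P_2(x) = -2/x - 8/x^2.
x = 0 is a singular point because the y'-coefficient -1/x has a pole at x = 0 and the y-coefficient -2/x - 8/x^2 has a pole at x = 0.
It is a regular singular point because x P_1(x) = p(x) = -1 and x^2 P_2(x) = q(x) = -2x - 8 are polynomials, hence analytic at x = 0.
p(0) = -1,  q(0) = -8.
Indicial equation: r(r-1) + p(0) r + q(0) = 0, i.e. r^2 + (p(0) - 1) r + q(0) = 0, i.e. r^2 - 2 r - 8 = 0.
Discriminant: (-2)^2 - 4(-8) = 36, so r = (2 ± 6)/2.
Solving: r_1 = 4, r_2 = -2.

indicial: r^2 - 2 r - 8 = 0; roots r_1 = 4, r_2 = -2


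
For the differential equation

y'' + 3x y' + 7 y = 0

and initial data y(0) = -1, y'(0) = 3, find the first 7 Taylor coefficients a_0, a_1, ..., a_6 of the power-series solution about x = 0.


Ansatz: y(x) = sum_{n>=0} a_n x^n, so y'(x) = sum_{n>=1} n a_n x^(n-1) and y''(x) = sum_{n>=2} n(n-1) a_n x^(n-2).
Substitute into P(x) y'' + Q(x) y' + R(x) y = 0 with P(x) = 1, Q(x) = 3x, R(x) = 7, and match powers of x.
Initial conditions: a_0 = -1, a_1 = 3.
Setting the coefficient of each power of x to zero and solving order by order (substituting the coefficients already found):
  x^0: 2 a_2 + 7 a_0 = 0  ->  2 a_2 = -7 a_0 = 7  ->  a_2 = 7/2
  x^1: 6 a_3 + 10 a_1 = 0  ->  6 a_3 = -10 a_1 = -30  ->  a_3 = -5
  x^2: 12 a_4 + 13 a_2 = 0  ->  12 a_4 = -13 a_2 = -91/2  ->  a_4 = -91/24
  x^3: 20 a_5 + 16 a_3 = 0  ->  20 a_5 = -16 a_3 = 80  ->  a_5 = 4
  x^4: 30 a_6 + 19 a_4 = 0  ->  30 a_6 = -19 a_4 = 1729/24  ->  a_6 = 1729/720
Truncated series: y(x) = -1 + 3 x + (7/2) x^2 - 5 x^3 - (91/24) x^4 + 4 x^5 + (1729/720) x^6 + O(x^7).

a_0 = -1; a_1 = 3; a_2 = 7/2; a_3 = -5; a_4 = -91/24; a_5 = 4; a_6 = 1729/720


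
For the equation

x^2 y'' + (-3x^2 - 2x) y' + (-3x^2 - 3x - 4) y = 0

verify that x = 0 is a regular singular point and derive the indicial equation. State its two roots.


Divide by x^2 to reach normal form y'' + P_1(x) y' + P_2(x) y = 0 with P_1(x) = -3 - 2/x and P_2(x) = -3 - 3/x - 4/x^2.
x = 0 is a singular point because the y'-coefficient -3 - 2/x has a pole at x = 0 and the y-coefficient -3 - 3/x - 4/x^2 has a pole at x = 0.
It is a regular singular point because x P_1(x) = p(x) = -3x - 2 and x^2 P_2(x) = q(x) = -3x^2 - 3x - 4 are polynomials, hence analytic at x = 0.
p(0) = -2,  q(0) = -4.
Indicial equation: r(r-1) + p(0) r + q(0) = 0, i.e. r^2 + (p(0) - 1) r + q(0) = 0, i.e. r^2 - 3 r - 4 = 0.
Discriminant: (-3)^2 - 4(-4) = 25, so r = (3 ± 5)/2.
Solving: r_1 = 4, r_2 = -1.

indicial: r^2 - 3 r - 4 = 0; roots r_1 = 4, r_2 = -1


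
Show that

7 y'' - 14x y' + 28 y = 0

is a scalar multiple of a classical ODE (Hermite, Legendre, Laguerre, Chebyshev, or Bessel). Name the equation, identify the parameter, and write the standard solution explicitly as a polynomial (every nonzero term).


All three coefficients share the factor 7; dividing through by 7 gives  y'' - 2x y' + 4 y = 0.
This matches the Hermite equation y'' - 2x y' + 2n y = 0 with 2n = 4, so n = 2; the polynomial solution is H_2(x).
With y = sum_k a_k x^k, matching x^k gives (k+2)(k+1) a_{k+2} = 2(k - n) a_k = 2(k - 2) a_k. The right side vanishes at k = 2, so the series with the parity of 2 terminates at degree 2.
Standard normalization: leading coefficient of H_n is 2^n, so a_2 = 2^2 = 4. Work downward with a_k = (k+1)(k+2) a_{k+2} / (2(k - n)):
  a_0 = (1)(2)(4) / (2(0 - 2)) = 8/(-4) = -2
Hence H_2(x) = 4 x^2 - 2.

H_2(x); series = 4 x^2 - 2


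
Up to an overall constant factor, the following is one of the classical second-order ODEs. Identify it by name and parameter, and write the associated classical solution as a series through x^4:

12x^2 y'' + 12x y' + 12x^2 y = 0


All three coefficients share the factor 12; dividing through by 12 gives  x^2 y'' + x y' + x^2 y = 0.
This matches the Bessel equation x^2 y'' + x y' + (x^2 - nu^2) y = 0 with nu^2 = 0, so nu = 0; the solution bounded at x = 0 is J_0(x).
Frobenius at x = 0: indicial roots ±nu; for r = nu the recurrence k(k + 2nu) c_k = -c_{k-2} gives the standard series J_nu(x) = sum_{k>=0} (-1)^k / (k! (k+nu)!) (x/2)^(2k+nu). Evaluate the first 3 terms:
  k = 0: (-1)^0 / (0! * 0! * 2^0) x^0 = 1/(1*1*1) x^0 = (1) x^0
  k = 1: (-1)^1 / (1! * 1! * 2^2) x^2 = -1/(1*1*4) x^2 = (-1/4) x^2
  k = 2: (-1)^2 / (2! * 2! * 2^4) x^4 = 1/(2*2*16) x^4 = (1/64) x^4
Hence J_0(x) = x^4/64 - x^2/4 + 1 + ....

J_0(x); series = x^4/64 - x^2/4 + 1


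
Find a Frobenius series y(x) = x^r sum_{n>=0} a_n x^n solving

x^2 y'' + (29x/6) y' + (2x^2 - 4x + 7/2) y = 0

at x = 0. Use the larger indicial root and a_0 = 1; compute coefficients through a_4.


Write in Frobenius form y'' + (p(x)/x) y' + (q(x)/x^2) y = 0:
  p(x) = 29/6,  q(x) = 2x^2 - 4x + 7/2.
Indicial equation: r(r-1) + (29/6) r + (7/2) = 0 -> roots r_1 = -3/2, r_2 = -7/3.
Take r = r_1 = -3/2. Let y(x) = x^r sum_{n>=0} a_n x^n with a_0 = 1.
Substitute y = x^r sum a_n x^n and match x^{r+n}. The recurrence is
  D(n) a_n - 4 a_{n-1} + 2 a_{n-2} = 0,  where D(n) = (r+n)(r+n-1) + (29/6)(r+n) + (7/2).
  a_n = [4 a_{n-1} - 2 a_{n-2}] / D(n).
Since the indicial polynomial factors as (r - r_1)(r - r_2), D(n) = (r_1 + n - r_1)(r_1 + n - r_2) = n(n + 5/6).
Evaluating step by step (a_0 = 1):
  n = 1: D(1) = 1(1 + 5/6) = 11/6; numerator = 4(1) = 4; a_1 = (4)/(11/6) = 24/11
  n = 2: D(2) = 2(2 + 5/6) = 17/3; numerator = 4(24/11) - 2(1) = 74/11; a_2 = (74/11)/(17/3) = 222/187
  n = 3: D(3) = 3(3 + 5/6) = 23/2; numerator = 4(222/187) - 2(24/11) = 72/187; a_3 = (72/187)/(23/2) = 144/4301
  n = 4: D(4) = 4(4 + 5/6) = 58/3; numerator = 4(144/4301) - 2(222/187) = -876/391; a_4 = (-876/391)/(58/3) = -1314/11339

r = -3/2; a_0 = 1; a_1 = 24/11; a_2 = 222/187; a_3 = 144/4301; a_4 = -1314/11339


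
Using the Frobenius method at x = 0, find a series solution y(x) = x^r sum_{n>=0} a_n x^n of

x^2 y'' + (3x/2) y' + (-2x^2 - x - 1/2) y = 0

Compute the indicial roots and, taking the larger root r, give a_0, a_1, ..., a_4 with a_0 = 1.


Write in Frobenius form y'' + (p(x)/x) y' + (q(x)/x^2) y = 0:
  p(x) = 3/2,  q(x) = -2x^2 - x - 1/2.
Indicial equation: r(r-1) + (3/2) r + (-1/2) = 0 -> roots r_1 = 1/2, r_2 = -1.
Take r = r_1 = 1/2. Let y(x) = x^r sum_{n>=0} a_n x^n with a_0 = 1.
Substitute y = x^r sum a_n x^n and match x^{r+n}. The recurrence is
  D(n) a_n - 1 a_{n-1} - 2 a_{n-2} = 0,  where D(n) = (r+n)(r+n-1) + (3/2)(r+n) + (-1/2).
  a_n = [1 a_{n-1} + 2 a_{n-2}] / D(n).
Since the indicial polynomial factors as (r - r_1)(r - r_2), D(n) = (r_1 + n - r_1)(r_1 + n - r_2) = n(n + 3/2).
Evaluating step by step (a_0 = 1):
  n = 1: D(1) = 1(1 + 3/2) = 5/2; numerator = 1(1) = 1; a_1 = (1)/(5/2) = 2/5
  n = 2: D(2) = 2(2 + 3/2) = 7; numerator = 1(2/5) + 2(1) = 12/5; a_2 = (12/5)/(7) = 12/35
  n = 3: D(3) = 3(3 + 3/2) = 27/2; numerator = 1(12/35) + 2(2/5) = 8/7; a_3 = (8/7)/(27/2) = 16/189
  n = 4: D(4) = 4(4 + 3/2) = 22; numerator = 1(16/189) + 2(12/35) = 104/135; a_4 = (104/135)/(22) = 52/1485

r = 1/2; a_0 = 1; a_1 = 2/5; a_2 = 12/35; a_3 = 16/189; a_4 = 52/1485


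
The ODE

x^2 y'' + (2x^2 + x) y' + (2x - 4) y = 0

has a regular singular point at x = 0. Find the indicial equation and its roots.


Divide by x^2 to reach normal form y'' + P_1(x) y' + P_2(x) y = 0 with P_1(x) = 2 + 1/x and P_2(x) = 2/x - 4/x^2.
x = 0 is a singular point because the y'-coefficient 2 + 1/x has a pole at x = 0 and the y-coefficient 2/x - 4/x^2 has a pole at x = 0.
It is a regular singular point because x P_1(x) = p(x) = 2x + 1 and x^2 P_2(x) = q(x) = 2x - 4 are polynomials, hence analytic at x = 0.
p(0) = 1,  q(0) = -4.
Indicial equation: r(r-1) + p(0) r + q(0) = 0, i.e. r^2 + (p(0) - 1) r + q(0) = 0, i.e. r^2 - 4 = 0.
Discriminant: (0)^2 - 4(-4) = 16, so r = (0 ± 4)/2.
Solving: r_1 = 2, r_2 = -2.

indicial: r^2 - 4 = 0; roots r_1 = 2, r_2 = -2


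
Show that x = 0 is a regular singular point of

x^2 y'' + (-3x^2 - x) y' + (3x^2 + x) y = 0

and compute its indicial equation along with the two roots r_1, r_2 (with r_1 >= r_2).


Divide by x^2 to reach normal form y'' + P_1(x) y' + P_2(x) y = 0 with P_1(x) = -3 - 1/x and P_2(x) = 3 + 1/x.
x = 0 is a singular point because the y'-coefficient -3 - 1/x has a pole at x = 0 and the y-coefficient 3 + 1/x has a pole at x = 0.
It is a regular singular point because x P_1(x) = p(x) = -3x - 1 and x^2 P_2(x) = q(x) = 3x^2 + x are polynomials, hence analytic at x = 0.
p(0) = -1,  q(0) = 0.
Indicial equation: r(r-1) + p(0) r + q(0) = 0, i.e. r^2 + (p(0) - 1) r + q(0) = 0, i.e. r^2 - 2 r = 0.
Discriminant: (-2)^2 - 4(0) = 4, so r = (2 ± 2)/2.
Solving: r_1 = 2, r_2 = 0.

indicial: r^2 - 2 r = 0; roots r_1 = 2, r_2 = 0


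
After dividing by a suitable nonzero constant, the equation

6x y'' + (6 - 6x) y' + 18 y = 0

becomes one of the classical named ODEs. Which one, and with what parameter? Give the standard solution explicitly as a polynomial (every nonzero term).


All three coefficients share the factor 6; dividing through by 6 gives  x y'' + (1 - x) y' + 3 y = 0.
This matches the Laguerre equation x y'' + (1 - x) y' + n y = 0 with n = 3; the polynomial solution is L_3(x).
With y = sum_k a_k x^k, matching x^k gives (k+1)k a_{k+1} + (k+1) a_{k+1} - k a_k + n a_k = 0, i.e. (k+1)^2 a_{k+1} = (k - n) a_k = (k - 3) a_k. The right side vanishes at k = 3, so the series terminates at degree 3.
Standard normalization L_n(0) = 1 gives a_0 = 1. Work upward with a_{k+1} = (k - 3) a_k / (k+1)^2:
  a_1 = (0 - 3)(1) / 1^2 = -3/1 = -3
  a_2 = (1 - 3)(-3) / 2^2 = 6/4 = 3/2
  a_3 = (2 - 3)(3/2) / 3^2 = (-3/2)/9 = -1/6
Hence L_3(x) = -x^3/6 + 3 x^2/2 - 3 x + 1.

L_3(x); series = -x^3/6 + 3 x^2/2 - 3 x + 1


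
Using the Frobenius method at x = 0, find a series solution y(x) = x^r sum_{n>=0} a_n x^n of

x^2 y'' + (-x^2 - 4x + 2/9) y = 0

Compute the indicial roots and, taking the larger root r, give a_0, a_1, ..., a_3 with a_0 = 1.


Write in Frobenius form y'' + (p(x)/x) y' + (q(x)/x^2) y = 0:
  p(x) = 0,  q(x) = -x^2 - 4x + 2/9.
Indicial equation: r(r-1) + (0) r + (2/9) = 0 -> roots r_1 = 2/3, r_2 = 1/3.
Take r = r_1 = 2/3. Let y(x) = x^r sum_{n>=0} a_n x^n with a_0 = 1.
Substitute y = x^r sum a_n x^n and match x^{r+n}. The recurrence is
  D(n) a_n - 4 a_{n-1} - 1 a_{n-2} = 0,  where D(n) = (r+n)(r+n-1) + (0)(r+n) + (2/9).
  a_n = [4 a_{n-1} + 1 a_{n-2}] / D(n).
Since the indicial polynomial factors as (r - r_1)(r - r_2), D(n) = (r_1 + n - r_1)(r_1 + n - r_2) = n(n + 1/3).
Evaluating step by step (a_0 = 1):
  n = 1: D(1) = 1(1 + 1/3) = 4/3; numerator = 4(1) = 4; a_1 = (4)/(4/3) = 3
  n = 2: D(2) = 2(2 + 1/3) = 14/3; numerator = 4(3) + 1(1) = 13; a_2 = (13)/(14/3) = 39/14
  n = 3: D(3) = 3(3 + 1/3) = 10; numerator = 4(39/14) + 1(3) = 99/7; a_3 = (99/7)/(10) = 99/70

r = 2/3; a_0 = 1; a_1 = 3; a_2 = 39/14; a_3 = 99/70


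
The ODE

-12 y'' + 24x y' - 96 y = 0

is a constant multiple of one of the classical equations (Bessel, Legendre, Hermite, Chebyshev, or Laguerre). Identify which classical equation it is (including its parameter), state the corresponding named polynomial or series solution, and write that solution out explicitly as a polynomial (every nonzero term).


All three coefficients share the factor -12; dividing through by -12 gives  y'' - 2x y' + 8 y = 0.
This matches the Hermite equation y'' - 2x y' + 2n y = 0 with 2n = 8, so n = 4; the polynomial solution is H_4(x).
With y = sum_k a_k x^k, matching x^k gives (k+2)(k+1) a_{k+2} = 2(k - n) a_k = 2(k - 4) a_k. The right side vanishes at k = 4, so the series with the parity of 4 terminates at degree 4.
Standard normalization: leading coefficient of H_n is 2^n, so a_4 = 2^4 = 16. Work downward with a_k = (k+1)(k+2) a_{k+2} / (2(k - n)):
  a_2 = (3)(4)(16) / (2(2 - 4)) = 192/(-4) = -48
  a_0 = (1)(2)(-48) / (2(0 - 4)) = -96/(-8) = 12
Hence H_4(x) = 16 x^4 - 48 x^2 + 12.

H_4(x); series = 16 x^4 - 48 x^2 + 12


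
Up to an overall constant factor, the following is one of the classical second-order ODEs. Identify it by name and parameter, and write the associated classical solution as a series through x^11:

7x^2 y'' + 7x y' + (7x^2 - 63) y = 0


All three coefficients share the factor 7; dividing through by 7 gives  x^2 y'' + x y' + (x^2 - 9) y = 0.
This matches the Bessel equation x^2 y'' + x y' + (x^2 - nu^2) y = 0 with nu^2 = 9, so nu = 3; the solution bounded at x = 0 is J_3(x).
Frobenius at x = 0: indicial roots ±nu; for r = nu the recurrence k(k + 2nu) c_k = -c_{k-2} gives the standard series J_nu(x) = sum_{k>=0} (-1)^k / (k! (k+nu)!) (x/2)^(2k+nu). Evaluate the first 5 terms:
  k = 0: (-1)^0 / (0! * 3! * 2^3) x^3 = 1/(1*6*8) x^3 = (1/48) x^3
  k = 1: (-1)^1 / (1! * 4! * 2^5) x^5 = -1/(1*24*32) x^5 = (-1/768) x^5
  k = 2: (-1)^2 / (2! * 5! * 2^7) x^7 = 1/(2*120*128) x^7 = (1/30720) x^7
  k = 3: (-1)^3 / (3! * 6! * 2^9) x^9 = -1/(6*720*512) x^9 = (-1/2211840) x^9
  k = 4: (-1)^4 / (4! * 7! * 2^11) x^11 = 1/(24*5040*2048) x^11 = (1/247726080) x^11
Hence J_3(x) = x^11/247726080 - x^9/2211840 + x^7/30720 - x^5/768 + x^3/48 + ....

J_3(x); series = x^11/247726080 - x^9/2211840 + x^7/30720 - x^5/768 + x^3/48


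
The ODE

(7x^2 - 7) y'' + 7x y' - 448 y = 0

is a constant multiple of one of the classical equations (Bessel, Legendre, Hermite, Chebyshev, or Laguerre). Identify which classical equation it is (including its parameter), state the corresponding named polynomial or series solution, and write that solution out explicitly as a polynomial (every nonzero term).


All three coefficients share the factor -7; dividing through by -7 gives  (1 - x^2) y'' - x y' + 64 y = 0.
This matches the Chebyshev equation (1 - x^2) y'' - x y' + n^2 y = 0 (note the -x y' term, not -2x y') with n^2 = 64, so n = 8; the polynomial solution is T_8(x).
With y = sum_k a_k x^k, matching x^k gives (k+2)(k+1) a_{k+2} = (k^2 - n^2) a_k = (k - 8)(k + 8) a_k. The right side vanishes at k = 8, so the series with the parity of 8 terminates at degree 8.
Standard normalization: leading coefficient of T_n is 2^(n-1), so a_8 = 2^7 = 128. Work downward with a_k = (k+1)(k+2) a_{k+2} / ((k - 8)(k + 8)):
  a_6 = (7)(8)(128) / ((6 - 8)(6 + 8)) = 7168/(-28) = -256
  a_4 = (5)(6)(-256) / ((4 - 8)(4 + 8)) = -7680/(-48) = 160
  a_2 = (3)(4)(160) / ((2 - 8)(2 + 8)) = 1920/(-60) = -32
  a_0 = (1)(2)(-32) / ((0 - 8)(0 + 8)) = -64/(-64) = 1
Hence T_8(x) = 128 x^8 - 256 x^6 + 160 x^4 - 32 x^2 + 1.

T_8(x); series = 128 x^8 - 256 x^6 + 160 x^4 - 32 x^2 + 1
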